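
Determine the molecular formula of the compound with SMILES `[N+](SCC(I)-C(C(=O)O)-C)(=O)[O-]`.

C5H8INO4S

Heavy atoms from the SMILES: 5 C, 1 I, 1 N, 4 O, 1 S.
Implicit hydrogens by atom environment:
  2 × C: 1 H each → 2
  2 × O: no H
  1 × C: 3 H
  1 × C: 2 H
  1 × C: no H
  1 × I: no H
  1 × N (charge +1): no H
  1 × O: 1 H
  1 × O (charge -1): no H
  1 × S: no H
  Total hydrogens = 8.
Molecular formula: C5H8INO4S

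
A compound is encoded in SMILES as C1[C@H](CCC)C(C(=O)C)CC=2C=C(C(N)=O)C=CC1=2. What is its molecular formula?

C16H21NO2

Heavy atoms from the SMILES: 16 C, 1 N, 2 O.
Implicit hydrogens by atom environment:
  4 × C: 2 H each → 8
  3 × C (aromatic): 1 H each → 3
  3 × C (aromatic): no H
  2 × C: 3 H each → 6
  2 × C: 1 H each → 2
  2 × C: no H
  2 × O: no H
  1 × N: 2 H
  Total hydrogens = 21.
Molecular formula: C16H21NO2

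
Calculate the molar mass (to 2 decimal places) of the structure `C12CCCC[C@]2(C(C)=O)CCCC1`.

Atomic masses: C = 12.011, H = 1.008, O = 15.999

180.29

Molecular formula: C12H20O.
M = 12×12.011 + 20×1.008 + 1×15.999 = 180.29 g/mol.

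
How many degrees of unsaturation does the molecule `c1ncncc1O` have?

Molecular formula from the SMILES: C4H4N2O.
DoU = (2C + 2 + N − H − X)/2 = (2·4 + 2 + 2 − 4 − 0)/2 = 8/2 = 4.
(Structurally: 1 ring(s) + 3 π bond(s) = 4.)

4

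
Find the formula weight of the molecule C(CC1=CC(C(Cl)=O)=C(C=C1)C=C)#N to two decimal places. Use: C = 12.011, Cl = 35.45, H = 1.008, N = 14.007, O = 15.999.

205.64

Molecular formula: C11H8ClNO.
M = 11×12.011 + 1×35.45 + 8×1.008 + 1×14.007 + 1×15.999 = 205.64 g/mol.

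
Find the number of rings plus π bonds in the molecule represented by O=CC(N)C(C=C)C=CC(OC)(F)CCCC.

Molecular formula from the SMILES: C13H22FNO2.
DoU = (2C + 2 + N − H − X)/2 = (2·13 + 2 + 1 − 22 − 1)/2 = 6/2 = 3.
(Structurally: 0 ring(s) + 3 π bond(s) = 3.)

3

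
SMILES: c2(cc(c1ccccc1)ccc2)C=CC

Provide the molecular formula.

C15H14

Heavy atoms from the SMILES: 15 C.
Implicit hydrogens by atom environment:
  9 × C (aromatic): 1 H each → 9
  3 × C (aromatic): no H
  2 × C: 1 H each → 2
  1 × C: 3 H
  Total hydrogens = 14.
Molecular formula: C15H14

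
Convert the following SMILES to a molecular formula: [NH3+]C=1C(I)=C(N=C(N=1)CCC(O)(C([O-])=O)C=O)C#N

Heavy atoms from the SMILES: 10 C, 1 I, 4 N, 4 O.
Implicit hydrogens by atom environment:
  4 × C (aromatic): no H
  3 × C: no H
  2 × C: 2 H each → 4
  2 × N (aromatic): no H
  2 × O: no H
  1 × C: 1 H
  1 × I: no H
  1 × N (charge +1): 3 H
  1 × N: no H
  1 × O: 1 H
  1 × O (charge -1): no H
  Total hydrogens = 9.
Molecular formula: C10H9IN4O4

C10H9IN4O4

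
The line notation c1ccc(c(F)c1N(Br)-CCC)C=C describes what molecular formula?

C11H13BrFN

Heavy atoms from the SMILES: 1 Br, 11 C, 1 F, 1 N.
Implicit hydrogens by atom environment:
  3 × C: 2 H each → 6
  3 × C (aromatic): 1 H each → 3
  3 × C (aromatic): no H
  1 × Br: no H
  1 × C: 3 H
  1 × C: 1 H
  1 × F: no H
  1 × N: no H
  Total hydrogens = 13.
Molecular formula: C11H13BrFN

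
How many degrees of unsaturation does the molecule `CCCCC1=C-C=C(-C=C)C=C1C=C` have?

Molecular formula from the SMILES: C14H18.
DoU = (2C + 2 + N − H − X)/2 = (2·14 + 2 + 0 − 18 − 0)/2 = 12/2 = 6.
(Structurally: 1 ring(s) + 5 π bond(s) = 6.)

6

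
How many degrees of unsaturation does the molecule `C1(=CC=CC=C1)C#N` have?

Molecular formula from the SMILES: C7H5N.
DoU = (2C + 2 + N − H − X)/2 = (2·7 + 2 + 1 − 5 − 0)/2 = 12/2 = 6.
(Structurally: 1 ring(s) + 5 π bond(s) = 6.)

6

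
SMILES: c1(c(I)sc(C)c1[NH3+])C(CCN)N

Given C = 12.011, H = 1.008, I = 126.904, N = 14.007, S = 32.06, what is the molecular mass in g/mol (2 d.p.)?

312.19

Molecular formula: C8H15IN3S+.
M = 8×12.011 + 15×1.008 + 1×126.904 + 3×14.007 + 1×32.06 = 312.19 g/mol.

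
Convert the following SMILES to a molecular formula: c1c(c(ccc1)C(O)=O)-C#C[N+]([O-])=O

C9H5NO4

Heavy atoms from the SMILES: 9 C, 1 N, 4 O.
Implicit hydrogens by atom environment:
  4 × C (aromatic): 1 H each → 4
  3 × C: no H
  2 × C (aromatic): no H
  2 × O: no H
  1 × N (charge +1): no H
  1 × O: 1 H
  1 × O (charge -1): no H
  Total hydrogens = 5.
Molecular formula: C9H5NO4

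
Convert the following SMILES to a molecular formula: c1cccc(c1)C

Heavy atoms from the SMILES: 7 C.
Implicit hydrogens by atom environment:
  5 × C (aromatic): 1 H each → 5
  1 × C: 3 H
  1 × C (aromatic): no H
  Total hydrogens = 8.
Molecular formula: C7H8

C7H8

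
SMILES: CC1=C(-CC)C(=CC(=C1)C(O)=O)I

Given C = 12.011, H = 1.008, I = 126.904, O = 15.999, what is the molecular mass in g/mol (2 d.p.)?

290.10

Molecular formula: C10H11IO2.
M = 10×12.011 + 11×1.008 + 1×126.904 + 2×15.999 = 290.10 g/mol.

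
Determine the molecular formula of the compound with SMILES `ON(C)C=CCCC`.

Heavy atoms from the SMILES: 6 C, 1 N, 1 O.
Implicit hydrogens by atom environment:
  2 × C: 3 H each → 6
  2 × C: 2 H each → 4
  2 × C: 1 H each → 2
  1 × N: no H
  1 × O: 1 H
  Total hydrogens = 13.
Molecular formula: C6H13NO

C6H13NO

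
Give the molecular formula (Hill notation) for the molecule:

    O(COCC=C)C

C5H10O2

Heavy atoms from the SMILES: 5 C, 2 O.
Implicit hydrogens by atom environment:
  3 × C: 2 H each → 6
  2 × O: no H
  1 × C: 3 H
  1 × C: 1 H
  Total hydrogens = 10.
Molecular formula: C5H10O2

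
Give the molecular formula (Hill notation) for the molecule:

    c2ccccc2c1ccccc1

Heavy atoms from the SMILES: 12 C.
Implicit hydrogens by atom environment:
  10 × C (aromatic): 1 H each → 10
  2 × C (aromatic): no H
  Total hydrogens = 10.
Molecular formula: C12H10

C12H10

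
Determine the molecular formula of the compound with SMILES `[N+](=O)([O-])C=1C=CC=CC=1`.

Heavy atoms from the SMILES: 6 C, 1 N, 2 O.
Implicit hydrogens by atom environment:
  5 × C (aromatic): 1 H each → 5
  1 × C (aromatic): no H
  1 × N (charge +1): no H
  1 × O: no H
  1 × O (charge -1): no H
  Total hydrogens = 5.
Molecular formula: C6H5NO2

C6H5NO2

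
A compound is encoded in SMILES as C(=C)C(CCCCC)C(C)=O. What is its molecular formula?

Heavy atoms from the SMILES: 10 C, 1 O.
Implicit hydrogens by atom environment:
  5 × C: 2 H each → 10
  2 × C: 3 H each → 6
  2 × C: 1 H each → 2
  1 × C: no H
  1 × O: no H
  Total hydrogens = 18.
Molecular formula: C10H18O

C10H18O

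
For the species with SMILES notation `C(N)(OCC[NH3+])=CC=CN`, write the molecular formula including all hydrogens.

Heavy atoms from the SMILES: 6 C, 3 N, 1 O.
Implicit hydrogens by atom environment:
  3 × C: 1 H each → 3
  2 × C: 2 H each → 4
  2 × N: 2 H each → 4
  1 × C: no H
  1 × N (charge +1): 3 H
  1 × O: no H
  Total hydrogens = 14.
Net charge +1.
Molecular formula: C6H14N3O+

C6H14N3O+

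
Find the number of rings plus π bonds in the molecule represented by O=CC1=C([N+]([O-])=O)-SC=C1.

Molecular formula from the SMILES: C5H3NO3S.
DoU = (2C + 2 + N − H − X)/2 = (2·5 + 2 + 1 − 3 − 0)/2 = 10/2 = 5.
(Structurally: 1 ring(s) + 4 π bond(s) = 5.)

5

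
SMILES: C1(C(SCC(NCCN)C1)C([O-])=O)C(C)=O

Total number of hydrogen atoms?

17

Hydrogens are implicit in SMILES; fill each atom to its normal valence:
  4 × C: 2 H each → 8
  3 × C: 1 H each → 3
  2 × C: no H
  2 × O: no H
  1 × C: 3 H
  1 × N: 2 H
  1 × N: 1 H
  1 × O (charge -1): no H
  1 × S: no H
  Total hydrogens = 17.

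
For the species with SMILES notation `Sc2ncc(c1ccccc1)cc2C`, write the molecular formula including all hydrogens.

C12H11NS

Heavy atoms from the SMILES: 12 C, 1 N, 1 S.
Implicit hydrogens by atom environment:
  7 × C (aromatic): 1 H each → 7
  4 × C (aromatic): no H
  1 × C: 3 H
  1 × N (aromatic): no H
  1 × S: 1 H
  Total hydrogens = 11.
Molecular formula: C12H11NS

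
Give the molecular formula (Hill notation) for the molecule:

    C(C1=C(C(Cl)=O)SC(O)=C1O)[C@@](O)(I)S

C7H6ClIO4S2

Heavy atoms from the SMILES: 7 C, 1 Cl, 1 I, 4 O, 2 S.
Implicit hydrogens by atom environment:
  4 × C (aromatic): no H
  3 × O: 1 H each → 3
  2 × C: no H
  1 × C: 2 H
  1 × Cl: no H
  1 × I: no H
  1 × O: no H
  1 × S: 1 H
  1 × S (aromatic): no H
  Total hydrogens = 6.
Molecular formula: C7H6ClIO4S2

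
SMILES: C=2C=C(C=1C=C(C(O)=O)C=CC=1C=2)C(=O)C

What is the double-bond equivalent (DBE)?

9

Molecular formula from the SMILES: C13H10O3.
DoU = (2C + 2 + N − H − X)/2 = (2·13 + 2 + 0 − 10 − 0)/2 = 18/2 = 9.
(Structurally: 2 ring(s) + 7 π bond(s) = 9.)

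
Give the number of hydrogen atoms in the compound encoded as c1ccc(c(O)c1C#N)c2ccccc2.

Hydrogens are implicit in SMILES; fill each atom to its normal valence:
  8 × C (aromatic): 1 H each → 8
  4 × C (aromatic): no H
  1 × C: no H
  1 × N: no H
  1 × O: 1 H
  Total hydrogens = 9.

9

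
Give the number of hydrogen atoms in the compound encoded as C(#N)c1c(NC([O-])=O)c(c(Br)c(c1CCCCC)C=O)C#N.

Hydrogens are implicit in SMILES; fill each atom to its normal valence:
  6 × C (aromatic): no H
  4 × C: 2 H each → 8
  3 × C: no H
  2 × N: no H
  2 × O: no H
  1 × Br: no H
  1 × C: 3 H
  1 × C: 1 H
  1 × N: 1 H
  1 × O (charge -1): no H
  Total hydrogens = 13.

13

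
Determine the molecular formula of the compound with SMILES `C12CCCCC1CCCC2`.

C10H18

Heavy atoms from the SMILES: 10 C.
Implicit hydrogens by atom environment:
  8 × C: 2 H each → 16
  2 × C: 1 H each → 2
  Total hydrogens = 18.
Molecular formula: C10H18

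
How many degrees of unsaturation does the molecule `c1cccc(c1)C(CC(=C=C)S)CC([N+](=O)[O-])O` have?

7

Molecular formula from the SMILES: C13H15NO3S.
DoU = (2C + 2 + N − H − X)/2 = (2·13 + 2 + 1 − 15 − 0)/2 = 14/2 = 7.
(Structurally: 1 ring(s) + 6 π bond(s) = 7.)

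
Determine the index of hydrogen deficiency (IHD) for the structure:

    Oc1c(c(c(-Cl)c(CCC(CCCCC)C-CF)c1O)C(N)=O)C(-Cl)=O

Molecular formula from the SMILES: C18H24Cl2FNO4.
DoU = (2C + 2 + N − H − X)/2 = (2·18 + 2 + 1 − 24 − 3)/2 = 12/2 = 6.
(Structurally: 1 ring(s) + 5 π bond(s) = 6.)

6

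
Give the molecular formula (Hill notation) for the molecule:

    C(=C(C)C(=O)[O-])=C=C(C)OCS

C8H9O3S-

Heavy atoms from the SMILES: 8 C, 3 O, 1 S.
Implicit hydrogens by atom environment:
  5 × C: no H
  2 × C: 3 H each → 6
  2 × O: no H
  1 × C: 2 H
  1 × O (charge -1): no H
  1 × S: 1 H
  Total hydrogens = 9.
Net charge -1.
Molecular formula: C8H9O3S-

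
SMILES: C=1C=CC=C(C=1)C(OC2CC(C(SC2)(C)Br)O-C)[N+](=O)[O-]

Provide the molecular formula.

Heavy atoms from the SMILES: 1 Br, 14 C, 1 N, 4 O, 1 S.
Implicit hydrogens by atom environment:
  5 × C (aromatic): 1 H each → 5
  3 × C: 1 H each → 3
  3 × O: no H
  2 × C: 3 H each → 6
  2 × C: 2 H each → 4
  1 × Br: no H
  1 × C: no H
  1 × C (aromatic): no H
  1 × N (charge +1): no H
  1 × O (charge -1): no H
  1 × S: no H
  Total hydrogens = 18.
Molecular formula: C14H18BrNO4S

C14H18BrNO4S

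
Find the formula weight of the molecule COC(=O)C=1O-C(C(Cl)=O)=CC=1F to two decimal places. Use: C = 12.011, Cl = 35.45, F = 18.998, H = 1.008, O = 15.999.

206.55

Molecular formula: C7H4ClFO4.
M = 7×12.011 + 1×35.45 + 1×18.998 + 4×1.008 + 4×15.999 = 206.55 g/mol.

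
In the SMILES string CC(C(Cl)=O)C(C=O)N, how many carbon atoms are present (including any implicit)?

5

The symbol for carbon appears 5 times in the SMILES. (Cl is a single chlorine, not C + l.)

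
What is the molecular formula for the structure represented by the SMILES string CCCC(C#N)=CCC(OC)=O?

C9H13NO2

Heavy atoms from the SMILES: 9 C, 1 N, 2 O.
Implicit hydrogens by atom environment:
  3 × C: 2 H each → 6
  3 × C: no H
  2 × C: 3 H each → 6
  2 × O: no H
  1 × C: 1 H
  1 × N: no H
  Total hydrogens = 13.
Molecular formula: C9H13NO2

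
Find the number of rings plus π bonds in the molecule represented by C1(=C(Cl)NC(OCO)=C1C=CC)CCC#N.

6

Molecular formula from the SMILES: C11H13ClN2O2.
DoU = (2C + 2 + N − H − X)/2 = (2·11 + 2 + 2 − 13 − 1)/2 = 12/2 = 6.
(Structurally: 1 ring(s) + 5 π bond(s) = 6.)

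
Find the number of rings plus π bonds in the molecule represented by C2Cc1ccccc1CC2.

Molecular formula from the SMILES: C10H12.
DoU = (2C + 2 + N − H − X)/2 = (2·10 + 2 + 0 − 12 − 0)/2 = 10/2 = 5.
(Structurally: 2 ring(s) + 3 π bond(s) = 5.)

5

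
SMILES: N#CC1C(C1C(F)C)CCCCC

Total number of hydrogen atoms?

18

Hydrogens are implicit in SMILES; fill each atom to its normal valence:
  4 × C: 2 H each → 8
  4 × C: 1 H each → 4
  2 × C: 3 H each → 6
  1 × C: no H
  1 × F: no H
  1 × N: no H
  Total hydrogens = 18.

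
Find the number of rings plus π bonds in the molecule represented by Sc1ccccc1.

Molecular formula from the SMILES: C6H6S.
DoU = (2C + 2 + N − H − X)/2 = (2·6 + 2 + 0 − 6 − 0)/2 = 8/2 = 4.
(Structurally: 1 ring(s) + 3 π bond(s) = 4.)

4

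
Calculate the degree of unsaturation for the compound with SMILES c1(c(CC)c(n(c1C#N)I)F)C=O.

Molecular formula from the SMILES: C8H6FIN2O.
DoU = (2C + 2 + N − H − X)/2 = (2·8 + 2 + 2 − 6 − 2)/2 = 12/2 = 6.
(Structurally: 1 ring(s) + 5 π bond(s) = 6.)

6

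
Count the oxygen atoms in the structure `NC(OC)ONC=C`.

The symbol for oxygen appears 2 times in the SMILES.

2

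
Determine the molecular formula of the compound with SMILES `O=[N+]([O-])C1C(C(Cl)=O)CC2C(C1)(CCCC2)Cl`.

Heavy atoms from the SMILES: 11 C, 2 Cl, 1 N, 3 O.
Implicit hydrogens by atom environment:
  6 × C: 2 H each → 12
  3 × C: 1 H each → 3
  2 × C: no H
  2 × Cl: no H
  2 × O: no H
  1 × N (charge +1): no H
  1 × O (charge -1): no H
  Total hydrogens = 15.
Molecular formula: C11H15Cl2NO3

C11H15Cl2NO3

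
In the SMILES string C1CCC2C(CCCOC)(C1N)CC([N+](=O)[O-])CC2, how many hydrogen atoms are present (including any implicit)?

26

Hydrogens are implicit in SMILES; fill each atom to its normal valence:
  9 × C: 2 H each → 18
  3 × C: 1 H each → 3
  2 × O: no H
  1 × C: 3 H
  1 × C: no H
  1 × N: 2 H
  1 × N (charge +1): no H
  1 × O (charge -1): no H
  Total hydrogens = 26.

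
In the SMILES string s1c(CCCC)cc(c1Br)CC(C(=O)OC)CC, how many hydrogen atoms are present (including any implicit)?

21

Hydrogens are implicit in SMILES; fill each atom to its normal valence:
  5 × C: 2 H each → 10
  3 × C: 3 H each → 9
  3 × C (aromatic): no H
  2 × O: no H
  1 × Br: no H
  1 × C (aromatic): 1 H
  1 × C: 1 H
  1 × C: no H
  1 × S (aromatic): no H
  Total hydrogens = 21.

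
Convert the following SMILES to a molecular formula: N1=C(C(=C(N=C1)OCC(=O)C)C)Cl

Heavy atoms from the SMILES: 8 C, 1 Cl, 2 N, 2 O.
Implicit hydrogens by atom environment:
  3 × C (aromatic): no H
  2 × C: 3 H each → 6
  2 × N (aromatic): no H
  2 × O: no H
  1 × C: 2 H
  1 × C (aromatic): 1 H
  1 × C: no H
  1 × Cl: no H
  Total hydrogens = 9.
Molecular formula: C8H9ClN2O2

C8H9ClN2O2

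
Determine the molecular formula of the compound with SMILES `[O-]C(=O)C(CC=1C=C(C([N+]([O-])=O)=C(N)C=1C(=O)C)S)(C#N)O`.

Heavy atoms from the SMILES: 12 C, 3 N, 6 O, 1 S.
Implicit hydrogens by atom environment:
  5 × C (aromatic): no H
  4 × C: no H
  3 × O: no H
  2 × O (charge -1): no H
  1 × C: 3 H
  1 × C: 2 H
  1 × C (aromatic): 1 H
  1 × N: 2 H
  1 × N (charge +1): no H
  1 × N: no H
  1 × O: 1 H
  1 × S: 1 H
  Total hydrogens = 10.
Net charge -1.
Molecular formula: C12H10N3O6S-

C12H10N3O6S-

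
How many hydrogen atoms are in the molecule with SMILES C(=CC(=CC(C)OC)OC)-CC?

Hydrogens are implicit in SMILES; fill each atom to its normal valence:
  4 × C: 3 H each → 12
  4 × C: 1 H each → 4
  2 × O: no H
  1 × C: 2 H
  1 × C: no H
  Total hydrogens = 18.

18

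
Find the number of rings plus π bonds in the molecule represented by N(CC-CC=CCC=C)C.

Molecular formula from the SMILES: C9H17N.
DoU = (2C + 2 + N − H − X)/2 = (2·9 + 2 + 1 − 17 − 0)/2 = 4/2 = 2.
(Structurally: 0 ring(s) + 2 π bond(s) = 2.)

2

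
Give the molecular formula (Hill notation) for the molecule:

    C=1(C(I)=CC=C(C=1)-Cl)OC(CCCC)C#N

Heavy atoms from the SMILES: 12 C, 1 Cl, 1 I, 1 N, 1 O.
Implicit hydrogens by atom environment:
  3 × C: 2 H each → 6
  3 × C (aromatic): 1 H each → 3
  3 × C (aromatic): no H
  1 × C: 3 H
  1 × C: 1 H
  1 × C: no H
  1 × Cl: no H
  1 × I: no H
  1 × N: no H
  1 × O: no H
  Total hydrogens = 13.
Molecular formula: C12H13ClINO

C12H13ClINO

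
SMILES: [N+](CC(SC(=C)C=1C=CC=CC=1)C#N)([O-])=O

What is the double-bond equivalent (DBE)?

8

Molecular formula from the SMILES: C11H10N2O2S.
DoU = (2C + 2 + N − H − X)/2 = (2·11 + 2 + 2 − 10 − 0)/2 = 16/2 = 8.
(Structurally: 1 ring(s) + 7 π bond(s) = 8.)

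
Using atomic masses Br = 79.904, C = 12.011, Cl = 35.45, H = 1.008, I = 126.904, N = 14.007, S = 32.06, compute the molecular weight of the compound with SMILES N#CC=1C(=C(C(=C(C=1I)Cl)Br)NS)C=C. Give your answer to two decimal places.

Molecular formula: C9H5BrClIN2S.
M = 1×79.904 + 9×12.011 + 1×35.45 + 5×1.008 + 1×126.904 + 2×14.007 + 1×32.06 = 415.47 g/mol.

415.47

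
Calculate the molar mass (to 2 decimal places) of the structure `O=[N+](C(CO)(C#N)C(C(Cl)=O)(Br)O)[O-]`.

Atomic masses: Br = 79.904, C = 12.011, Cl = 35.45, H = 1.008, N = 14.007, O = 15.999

287.45

Molecular formula: C5H4BrClN2O5.
M = 1×79.904 + 5×12.011 + 1×35.45 + 4×1.008 + 2×14.007 + 5×15.999 = 287.45 g/mol.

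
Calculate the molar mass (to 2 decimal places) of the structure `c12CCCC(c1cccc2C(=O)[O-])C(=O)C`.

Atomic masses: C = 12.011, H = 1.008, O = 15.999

217.24

Molecular formula: C13H13O3-.
M = 13×12.011 + 13×1.008 + 3×15.999 = 217.24 g/mol.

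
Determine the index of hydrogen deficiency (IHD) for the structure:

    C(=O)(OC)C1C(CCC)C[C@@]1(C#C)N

4

Molecular formula from the SMILES: C11H17NO2.
DoU = (2C + 2 + N − H − X)/2 = (2·11 + 2 + 1 − 17 − 0)/2 = 8/2 = 4.
(Structurally: 1 ring(s) + 3 π bond(s) = 4.)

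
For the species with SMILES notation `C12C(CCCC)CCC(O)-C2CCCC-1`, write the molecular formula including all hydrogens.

Heavy atoms from the SMILES: 14 C, 1 O.
Implicit hydrogens by atom environment:
  9 × C: 2 H each → 18
  4 × C: 1 H each → 4
  1 × C: 3 H
  1 × O: 1 H
  Total hydrogens = 26.
Molecular formula: C14H26O

C14H26O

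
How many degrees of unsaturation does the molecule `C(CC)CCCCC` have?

Molecular formula from the SMILES: C8H18.
DoU = (2C + 2 + N − H − X)/2 = (2·8 + 2 + 0 − 18 − 0)/2 = 0/2 = 0.
(Structurally: 0 ring(s) + 0 π bond(s) = 0.)

0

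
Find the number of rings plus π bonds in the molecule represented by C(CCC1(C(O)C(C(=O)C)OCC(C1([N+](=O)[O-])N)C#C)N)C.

Molecular formula from the SMILES: C14H23N3O5.
DoU = (2C + 2 + N − H − X)/2 = (2·14 + 2 + 3 − 23 − 0)/2 = 10/2 = 5.
(Structurally: 1 ring(s) + 4 π bond(s) = 5.)

5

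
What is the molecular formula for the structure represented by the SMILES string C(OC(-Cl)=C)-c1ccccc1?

Heavy atoms from the SMILES: 9 C, 1 Cl, 1 O.
Implicit hydrogens by atom environment:
  5 × C (aromatic): 1 H each → 5
  2 × C: 2 H each → 4
  1 × C: no H
  1 × C (aromatic): no H
  1 × Cl: no H
  1 × O: no H
  Total hydrogens = 9.
Molecular formula: C9H9ClO

C9H9ClO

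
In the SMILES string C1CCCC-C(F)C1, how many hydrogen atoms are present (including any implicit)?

13

Hydrogens are implicit in SMILES; fill each atom to its normal valence:
  6 × C: 2 H each → 12
  1 × C: 1 H
  1 × F: no H
  Total hydrogens = 13.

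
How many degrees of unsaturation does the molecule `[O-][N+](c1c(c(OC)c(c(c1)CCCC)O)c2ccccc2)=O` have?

Molecular formula from the SMILES: C17H19NO4.
DoU = (2C + 2 + N − H − X)/2 = (2·17 + 2 + 1 − 19 − 0)/2 = 18/2 = 9.
(Structurally: 2 ring(s) + 7 π bond(s) = 9.)

9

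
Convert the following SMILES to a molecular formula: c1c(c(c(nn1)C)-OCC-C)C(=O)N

Heavy atoms from the SMILES: 9 C, 3 N, 2 O.
Implicit hydrogens by atom environment:
  3 × C (aromatic): no H
  2 × C: 3 H each → 6
  2 × C: 2 H each → 4
  2 × N (aromatic): no H
  2 × O: no H
  1 × C (aromatic): 1 H
  1 × C: no H
  1 × N: 2 H
  Total hydrogens = 13.
Molecular formula: C9H13N3O2

C9H13N3O2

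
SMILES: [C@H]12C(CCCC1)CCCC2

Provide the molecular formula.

C10H18

Heavy atoms from the SMILES: 10 C.
Implicit hydrogens by atom environment:
  8 × C: 2 H each → 16
  2 × C: 1 H each → 2
  Total hydrogens = 18.
Molecular formula: C10H18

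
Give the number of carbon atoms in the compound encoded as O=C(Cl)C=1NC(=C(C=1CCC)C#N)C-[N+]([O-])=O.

The symbol for carbon appears 10 times in the SMILES. (Cl is a single chlorine, not C + l.)

10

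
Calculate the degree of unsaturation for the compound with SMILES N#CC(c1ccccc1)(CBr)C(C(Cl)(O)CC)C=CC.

7

Molecular formula from the SMILES: C16H19BrClNO.
DoU = (2C + 2 + N − H − X)/2 = (2·16 + 2 + 1 − 19 − 2)/2 = 14/2 = 7.
(Structurally: 1 ring(s) + 6 π bond(s) = 7.)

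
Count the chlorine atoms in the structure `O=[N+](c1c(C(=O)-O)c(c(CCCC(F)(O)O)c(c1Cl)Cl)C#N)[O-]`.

2

The symbol for chlorine appears 2 times in the SMILES.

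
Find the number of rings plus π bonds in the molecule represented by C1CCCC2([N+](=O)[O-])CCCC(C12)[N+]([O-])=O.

4

Molecular formula from the SMILES: C10H16N2O4.
DoU = (2C + 2 + N − H − X)/2 = (2·10 + 2 + 2 − 16 − 0)/2 = 8/2 = 4.
(Structurally: 2 ring(s) + 2 π bond(s) = 4.)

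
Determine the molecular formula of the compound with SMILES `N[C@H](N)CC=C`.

C4H10N2

Heavy atoms from the SMILES: 4 C, 2 N.
Implicit hydrogens by atom environment:
  2 × C: 2 H each → 4
  2 × C: 1 H each → 2
  2 × N: 2 H each → 4
  Total hydrogens = 10.
Molecular formula: C4H10N2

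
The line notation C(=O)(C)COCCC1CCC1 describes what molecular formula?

Heavy atoms from the SMILES: 9 C, 2 O.
Implicit hydrogens by atom environment:
  6 × C: 2 H each → 12
  2 × O: no H
  1 × C: 3 H
  1 × C: 1 H
  1 × C: no H
  Total hydrogens = 16.
Molecular formula: C9H16O2

C9H16O2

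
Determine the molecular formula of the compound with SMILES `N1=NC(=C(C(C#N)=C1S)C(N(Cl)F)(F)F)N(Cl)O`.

C6H2Cl2F3N5OS

Heavy atoms from the SMILES: 6 C, 2 Cl, 3 F, 5 N, 1 O, 1 S.
Implicit hydrogens by atom environment:
  4 × C (aromatic): no H
  3 × F: no H
  3 × N: no H
  2 × C: no H
  2 × Cl: no H
  2 × N (aromatic): no H
  1 × O: 1 H
  1 × S: 1 H
  Total hydrogens = 2.
Molecular formula: C6H2Cl2F3N5OS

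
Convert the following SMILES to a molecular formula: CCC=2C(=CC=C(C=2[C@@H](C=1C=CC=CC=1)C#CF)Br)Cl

Heavy atoms from the SMILES: 1 Br, 17 C, 1 Cl, 1 F.
Implicit hydrogens by atom environment:
  7 × C (aromatic): 1 H each → 7
  5 × C (aromatic): no H
  2 × C: no H
  1 × Br: no H
  1 × C: 3 H
  1 × C: 2 H
  1 × C: 1 H
  1 × Cl: no H
  1 × F: no H
  Total hydrogens = 13.
Molecular formula: C17H13BrClF

C17H13BrClF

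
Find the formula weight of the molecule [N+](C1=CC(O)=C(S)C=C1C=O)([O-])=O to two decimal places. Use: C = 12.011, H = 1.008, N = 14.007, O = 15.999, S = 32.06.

Molecular formula: C7H5NO4S.
M = 7×12.011 + 5×1.008 + 1×14.007 + 4×15.999 + 1×32.06 = 199.18 g/mol.

199.18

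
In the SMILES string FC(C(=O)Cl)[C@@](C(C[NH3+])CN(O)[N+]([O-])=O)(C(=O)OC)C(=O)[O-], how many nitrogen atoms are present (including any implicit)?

The symbol for nitrogen appears 3 times in the SMILES.

3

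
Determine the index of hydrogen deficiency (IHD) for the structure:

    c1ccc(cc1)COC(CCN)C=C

5

Molecular formula from the SMILES: C12H17NO.
DoU = (2C + 2 + N − H − X)/2 = (2·12 + 2 + 1 − 17 − 0)/2 = 10/2 = 5.
(Structurally: 1 ring(s) + 4 π bond(s) = 5.)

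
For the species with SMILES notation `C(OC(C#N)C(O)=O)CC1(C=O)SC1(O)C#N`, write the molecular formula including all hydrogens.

C9H8N2O5S

Heavy atoms from the SMILES: 9 C, 2 N, 5 O, 1 S.
Implicit hydrogens by atom environment:
  5 × C: no H
  3 × O: no H
  2 × C: 2 H each → 4
  2 × C: 1 H each → 2
  2 × N: no H
  2 × O: 1 H each → 2
  1 × S: no H
  Total hydrogens = 8.
Molecular formula: C9H8N2O5S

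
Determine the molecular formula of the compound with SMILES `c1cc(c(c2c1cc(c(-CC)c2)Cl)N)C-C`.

C14H16ClN

Heavy atoms from the SMILES: 14 C, 1 Cl, 1 N.
Implicit hydrogens by atom environment:
  6 × C (aromatic): no H
  4 × C (aromatic): 1 H each → 4
  2 × C: 3 H each → 6
  2 × C: 2 H each → 4
  1 × Cl: no H
  1 × N: 2 H
  Total hydrogens = 16.
Molecular formula: C14H16ClN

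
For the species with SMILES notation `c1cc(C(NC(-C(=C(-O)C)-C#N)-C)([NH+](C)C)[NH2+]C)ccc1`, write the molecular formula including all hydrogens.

Heavy atoms from the SMILES: 16 C, 4 N, 1 O.
Implicit hydrogens by atom environment:
  5 × C: 3 H each → 15
  5 × C (aromatic): 1 H each → 5
  4 × C: no H
  1 × C: 1 H
  1 × C (aromatic): no H
  1 × N (charge +1): 2 H
  1 × N: 1 H
  1 × N (charge +1): 1 H
  1 × N: no H
  1 × O: 1 H
  Total hydrogens = 26.
Net charge +2.
Molecular formula: [C16H26N4O]2+

[C16H26N4O]2+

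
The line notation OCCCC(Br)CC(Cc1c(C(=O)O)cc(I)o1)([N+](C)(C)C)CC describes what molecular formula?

C17H28BrINO4+

Heavy atoms from the SMILES: 1 Br, 17 C, 1 I, 1 N, 4 O.
Implicit hydrogens by atom environment:
  6 × C: 2 H each → 12
  4 × C: 3 H each → 12
  3 × C (aromatic): no H
  2 × C: no H
  2 × O: 1 H each → 2
  1 × Br: no H
  1 × C (aromatic): 1 H
  1 × C: 1 H
  1 × I: no H
  1 × N (charge +1): no H
  1 × O (aromatic): no H
  1 × O: no H
  Total hydrogens = 28.
Net charge +1.
Molecular formula: C17H28BrINO4+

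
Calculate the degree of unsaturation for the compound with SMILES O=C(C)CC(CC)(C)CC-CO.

1

Molecular formula from the SMILES: C10H20O2.
DoU = (2C + 2 + N − H − X)/2 = (2·10 + 2 + 0 − 20 − 0)/2 = 2/2 = 1.
(Structurally: 0 ring(s) + 1 π bond(s) = 1.)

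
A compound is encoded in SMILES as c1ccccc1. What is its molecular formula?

C6H6

Heavy atoms from the SMILES: 6 C.
Implicit hydrogens by atom environment:
  6 × C (aromatic): 1 H each → 6
  Total hydrogens = 6.
Molecular formula: C6H6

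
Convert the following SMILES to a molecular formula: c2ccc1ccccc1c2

Heavy atoms from the SMILES: 10 C.
Implicit hydrogens by atom environment:
  8 × C (aromatic): 1 H each → 8
  2 × C (aromatic): no H
  Total hydrogens = 8.
Molecular formula: C10H8

C10H8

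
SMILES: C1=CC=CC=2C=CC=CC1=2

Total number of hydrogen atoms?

Hydrogens are implicit in SMILES; fill each atom to its normal valence:
  8 × C (aromatic): 1 H each → 8
  2 × C (aromatic): no H
  Total hydrogens = 8.

8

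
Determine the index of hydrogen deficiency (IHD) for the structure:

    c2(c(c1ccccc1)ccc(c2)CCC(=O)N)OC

9

Molecular formula from the SMILES: C16H17NO2.
DoU = (2C + 2 + N − H − X)/2 = (2·16 + 2 + 1 − 17 − 0)/2 = 18/2 = 9.
(Structurally: 2 ring(s) + 7 π bond(s) = 9.)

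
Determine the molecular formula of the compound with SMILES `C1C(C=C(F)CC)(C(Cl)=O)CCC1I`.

C10H13ClFIO

Heavy atoms from the SMILES: 10 C, 1 Cl, 1 F, 1 I, 1 O.
Implicit hydrogens by atom environment:
  4 × C: 2 H each → 8
  3 × C: no H
  2 × C: 1 H each → 2
  1 × C: 3 H
  1 × Cl: no H
  1 × F: no H
  1 × I: no H
  1 × O: no H
  Total hydrogens = 13.
Molecular formula: C10H13ClFIO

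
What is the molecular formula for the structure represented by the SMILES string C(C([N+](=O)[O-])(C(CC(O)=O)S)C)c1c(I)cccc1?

C12H14INO4S

Heavy atoms from the SMILES: 12 C, 1 I, 1 N, 4 O, 1 S.
Implicit hydrogens by atom environment:
  4 × C (aromatic): 1 H each → 4
  2 × C: 2 H each → 4
  2 × C: no H
  2 × C (aromatic): no H
  2 × O: no H
  1 × C: 3 H
  1 × C: 1 H
  1 × I: no H
  1 × N (charge +1): no H
  1 × O: 1 H
  1 × O (charge -1): no H
  1 × S: 1 H
  Total hydrogens = 14.
Molecular formula: C12H14INO4S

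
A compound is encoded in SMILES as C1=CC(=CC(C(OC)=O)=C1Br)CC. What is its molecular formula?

C10H11BrO2

Heavy atoms from the SMILES: 1 Br, 10 C, 2 O.
Implicit hydrogens by atom environment:
  3 × C (aromatic): 1 H each → 3
  3 × C (aromatic): no H
  2 × C: 3 H each → 6
  2 × O: no H
  1 × Br: no H
  1 × C: 2 H
  1 × C: no H
  Total hydrogens = 11.
Molecular formula: C10H11BrO2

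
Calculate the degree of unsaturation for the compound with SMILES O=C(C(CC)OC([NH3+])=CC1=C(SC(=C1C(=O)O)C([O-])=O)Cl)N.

7

Molecular formula from the SMILES: C12H13ClN2O6S.
DoU = (2C + 2 + N − H − X)/2 = (2·12 + 2 + 2 − 13 − 1)/2 = 14/2 = 7.
(Structurally: 1 ring(s) + 6 π bond(s) = 7.)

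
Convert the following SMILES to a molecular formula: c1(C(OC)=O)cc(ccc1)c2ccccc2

C14H12O2

Heavy atoms from the SMILES: 14 C, 2 O.
Implicit hydrogens by atom environment:
  9 × C (aromatic): 1 H each → 9
  3 × C (aromatic): no H
  2 × O: no H
  1 × C: 3 H
  1 × C: no H
  Total hydrogens = 12.
Molecular formula: C14H12O2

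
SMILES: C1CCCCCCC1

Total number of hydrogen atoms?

16

Hydrogens are implicit in SMILES; fill each atom to its normal valence:
  8 × C: 2 H each → 16
  Total hydrogens = 16.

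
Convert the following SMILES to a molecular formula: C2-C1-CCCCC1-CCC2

C10H18

Heavy atoms from the SMILES: 10 C.
Implicit hydrogens by atom environment:
  8 × C: 2 H each → 16
  2 × C: 1 H each → 2
  Total hydrogens = 18.
Molecular formula: C10H18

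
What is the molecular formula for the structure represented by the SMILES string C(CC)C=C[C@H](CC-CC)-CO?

Heavy atoms from the SMILES: 11 C, 1 O.
Implicit hydrogens by atom environment:
  6 × C: 2 H each → 12
  3 × C: 1 H each → 3
  2 × C: 3 H each → 6
  1 × O: 1 H
  Total hydrogens = 22.
Molecular formula: C11H22O

C11H22O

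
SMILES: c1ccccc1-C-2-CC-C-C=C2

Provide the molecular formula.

Heavy atoms from the SMILES: 12 C.
Implicit hydrogens by atom environment:
  5 × C (aromatic): 1 H each → 5
  3 × C: 2 H each → 6
  3 × C: 1 H each → 3
  1 × C (aromatic): no H
  Total hydrogens = 14.
Molecular formula: C12H14

C12H14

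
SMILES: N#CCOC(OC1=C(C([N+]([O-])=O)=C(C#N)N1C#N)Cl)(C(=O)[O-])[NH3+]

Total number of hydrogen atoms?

5

Hydrogens are implicit in SMILES; fill each atom to its normal valence:
  5 × C: no H
  4 × C (aromatic): no H
  4 × O: no H
  3 × N: no H
  2 × O (charge -1): no H
  1 × C: 2 H
  1 × Cl: no H
  1 × N (charge +1): 3 H
  1 × N (aromatic): no H
  1 × N (charge +1): no H
  Total hydrogens = 5.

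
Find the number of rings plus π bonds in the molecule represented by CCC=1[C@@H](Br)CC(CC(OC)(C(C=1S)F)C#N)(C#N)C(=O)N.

Molecular formula from the SMILES: C14H17BrFN3O2S.
DoU = (2C + 2 + N − H − X)/2 = (2·14 + 2 + 3 − 17 − 2)/2 = 14/2 = 7.
(Structurally: 1 ring(s) + 6 π bond(s) = 7.)

7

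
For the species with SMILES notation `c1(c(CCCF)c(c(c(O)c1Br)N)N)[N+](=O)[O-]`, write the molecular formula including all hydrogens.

Heavy atoms from the SMILES: 1 Br, 9 C, 1 F, 3 N, 3 O.
Implicit hydrogens by atom environment:
  6 × C (aromatic): no H
  3 × C: 2 H each → 6
  2 × N: 2 H each → 4
  1 × Br: no H
  1 × F: no H
  1 × N (charge +1): no H
  1 × O: 1 H
  1 × O: no H
  1 × O (charge -1): no H
  Total hydrogens = 11.
Molecular formula: C9H11BrFN3O3

C9H11BrFN3O3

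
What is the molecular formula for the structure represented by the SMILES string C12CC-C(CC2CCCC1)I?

Heavy atoms from the SMILES: 10 C, 1 I.
Implicit hydrogens by atom environment:
  7 × C: 2 H each → 14
  3 × C: 1 H each → 3
  1 × I: no H
  Total hydrogens = 17.
Molecular formula: C10H17I

C10H17I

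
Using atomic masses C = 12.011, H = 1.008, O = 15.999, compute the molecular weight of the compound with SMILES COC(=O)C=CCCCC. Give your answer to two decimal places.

142.20

Molecular formula: C8H14O2.
M = 8×12.011 + 14×1.008 + 2×15.999 = 142.20 g/mol.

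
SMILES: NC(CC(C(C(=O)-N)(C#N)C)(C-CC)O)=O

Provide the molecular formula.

C10H17N3O3

Heavy atoms from the SMILES: 10 C, 3 N, 3 O.
Implicit hydrogens by atom environment:
  5 × C: no H
  3 × C: 2 H each → 6
  2 × C: 3 H each → 6
  2 × N: 2 H each → 4
  2 × O: no H
  1 × N: no H
  1 × O: 1 H
  Total hydrogens = 17.
Molecular formula: C10H17N3O3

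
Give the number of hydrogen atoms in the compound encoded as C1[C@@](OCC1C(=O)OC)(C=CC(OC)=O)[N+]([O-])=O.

13

Hydrogens are implicit in SMILES; fill each atom to its normal valence:
  6 × O: no H
  3 × C: 1 H each → 3
  3 × C: no H
  2 × C: 3 H each → 6
  2 × C: 2 H each → 4
  1 × N (charge +1): no H
  1 × O (charge -1): no H
  Total hydrogens = 13.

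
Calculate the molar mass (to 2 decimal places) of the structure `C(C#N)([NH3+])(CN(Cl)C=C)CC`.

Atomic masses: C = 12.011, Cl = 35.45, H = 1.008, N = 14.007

Molecular formula: C7H13ClN3+.
M = 7×12.011 + 1×35.45 + 13×1.008 + 3×14.007 = 174.65 g/mol.

174.65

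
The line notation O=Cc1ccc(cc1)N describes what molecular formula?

Heavy atoms from the SMILES: 7 C, 1 N, 1 O.
Implicit hydrogens by atom environment:
  4 × C (aromatic): 1 H each → 4
  2 × C (aromatic): no H
  1 × C: 1 H
  1 × N: 2 H
  1 × O: no H
  Total hydrogens = 7.
Molecular formula: C7H7NO

C7H7NO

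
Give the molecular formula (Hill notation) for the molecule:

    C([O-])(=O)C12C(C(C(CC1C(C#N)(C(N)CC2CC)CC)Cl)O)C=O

C17H24ClN2O4-

Heavy atoms from the SMILES: 17 C, 1 Cl, 2 N, 4 O.
Implicit hydrogens by atom environment:
  7 × C: 1 H each → 7
  4 × C: 2 H each → 8
  4 × C: no H
  2 × C: 3 H each → 6
  2 × O: no H
  1 × Cl: no H
  1 × N: 2 H
  1 × N: no H
  1 × O: 1 H
  1 × O (charge -1): no H
  Total hydrogens = 24.
Net charge -1.
Molecular formula: C17H24ClN2O4-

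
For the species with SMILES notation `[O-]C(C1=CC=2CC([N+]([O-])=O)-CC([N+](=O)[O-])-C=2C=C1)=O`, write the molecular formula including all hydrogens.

Heavy atoms from the SMILES: 11 C, 2 N, 6 O.
Implicit hydrogens by atom environment:
  3 × C (aromatic): 1 H each → 3
  3 × C (aromatic): no H
  3 × O: no H
  3 × O (charge -1): no H
  2 × C: 2 H each → 4
  2 × C: 1 H each → 2
  2 × N (charge +1): no H
  1 × C: no H
  Total hydrogens = 9.
Net charge -1.
Molecular formula: C11H9N2O6-

C11H9N2O6-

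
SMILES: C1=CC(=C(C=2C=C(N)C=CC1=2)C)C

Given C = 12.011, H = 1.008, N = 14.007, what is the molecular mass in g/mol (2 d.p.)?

Molecular formula: C12H13N.
M = 12×12.011 + 13×1.008 + 1×14.007 = 171.24 g/mol.

171.24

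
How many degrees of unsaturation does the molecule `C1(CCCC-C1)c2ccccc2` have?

Molecular formula from the SMILES: C12H16.
DoU = (2C + 2 + N − H − X)/2 = (2·12 + 2 + 0 − 16 − 0)/2 = 10/2 = 5.
(Structurally: 2 ring(s) + 3 π bond(s) = 5.)

5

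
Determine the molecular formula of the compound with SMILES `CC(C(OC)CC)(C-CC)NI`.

C9H20INO

Heavy atoms from the SMILES: 9 C, 1 I, 1 N, 1 O.
Implicit hydrogens by atom environment:
  4 × C: 3 H each → 12
  3 × C: 2 H each → 6
  1 × C: 1 H
  1 × C: no H
  1 × I: no H
  1 × N: 1 H
  1 × O: no H
  Total hydrogens = 20.
Molecular formula: C9H20INO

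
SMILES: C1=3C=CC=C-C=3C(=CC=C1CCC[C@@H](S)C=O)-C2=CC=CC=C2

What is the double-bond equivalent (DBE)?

Molecular formula from the SMILES: C21H20OS.
DoU = (2C + 2 + N − H − X)/2 = (2·21 + 2 + 0 − 20 − 0)/2 = 24/2 = 12.
(Structurally: 3 ring(s) + 9 π bond(s) = 12.)

12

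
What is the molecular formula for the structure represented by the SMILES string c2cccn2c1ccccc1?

Heavy atoms from the SMILES: 10 C, 1 N.
Implicit hydrogens by atom environment:
  9 × C (aromatic): 1 H each → 9
  1 × C (aromatic): no H
  1 × N (aromatic): no H
  Total hydrogens = 9.
Molecular formula: C10H9N

C10H9N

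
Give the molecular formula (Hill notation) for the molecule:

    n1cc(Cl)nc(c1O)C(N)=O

C5H4ClN3O2

Heavy atoms from the SMILES: 5 C, 1 Cl, 3 N, 2 O.
Implicit hydrogens by atom environment:
  3 × C (aromatic): no H
  2 × N (aromatic): no H
  1 × C (aromatic): 1 H
  1 × C: no H
  1 × Cl: no H
  1 × N: 2 H
  1 × O: 1 H
  1 × O: no H
  Total hydrogens = 4.
Molecular formula: C5H4ClN3O2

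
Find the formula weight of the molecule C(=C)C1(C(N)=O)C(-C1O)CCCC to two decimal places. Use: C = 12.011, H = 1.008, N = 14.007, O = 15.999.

Molecular formula: C10H17NO2.
M = 10×12.011 + 17×1.008 + 1×14.007 + 2×15.999 = 183.25 g/mol.

183.25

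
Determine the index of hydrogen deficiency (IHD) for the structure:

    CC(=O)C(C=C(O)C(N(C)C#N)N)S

4

Molecular formula from the SMILES: C8H13N3O2S.
DoU = (2C + 2 + N − H − X)/2 = (2·8 + 2 + 3 − 13 − 0)/2 = 8/2 = 4.
(Structurally: 0 ring(s) + 4 π bond(s) = 4.)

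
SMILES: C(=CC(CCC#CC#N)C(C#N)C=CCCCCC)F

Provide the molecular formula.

C17H21FN2

Heavy atoms from the SMILES: 17 C, 1 F, 2 N.
Implicit hydrogens by atom environment:
  6 × C: 2 H each → 12
  6 × C: 1 H each → 6
  4 × C: no H
  2 × N: no H
  1 × C: 3 H
  1 × F: no H
  Total hydrogens = 21.
Molecular formula: C17H21FN2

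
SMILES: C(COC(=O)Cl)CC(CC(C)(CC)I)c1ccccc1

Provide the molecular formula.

C16H22ClIO2

Heavy atoms from the SMILES: 16 C, 1 Cl, 1 I, 2 O.
Implicit hydrogens by atom environment:
  5 × C: 2 H each → 10
  5 × C (aromatic): 1 H each → 5
  2 × C: 3 H each → 6
  2 × C: no H
  2 × O: no H
  1 × C: 1 H
  1 × C (aromatic): no H
  1 × Cl: no H
  1 × I: no H
  Total hydrogens = 22.
Molecular formula: C16H22ClIO2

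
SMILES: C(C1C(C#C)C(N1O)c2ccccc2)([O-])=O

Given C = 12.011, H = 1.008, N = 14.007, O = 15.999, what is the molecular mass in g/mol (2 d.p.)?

216.22

Molecular formula: C12H10NO3-.
M = 12×12.011 + 10×1.008 + 1×14.007 + 3×15.999 = 216.22 g/mol.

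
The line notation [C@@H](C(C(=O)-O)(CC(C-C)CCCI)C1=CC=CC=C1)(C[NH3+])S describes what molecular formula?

C17H27INO2S+

Heavy atoms from the SMILES: 17 C, 1 I, 1 N, 2 O, 1 S.
Implicit hydrogens by atom environment:
  6 × C: 2 H each → 12
  5 × C (aromatic): 1 H each → 5
  2 × C: 1 H each → 2
  2 × C: no H
  1 × C: 3 H
  1 × C (aromatic): no H
  1 × I: no H
  1 × N (charge +1): 3 H
  1 × O: 1 H
  1 × O: no H
  1 × S: 1 H
  Total hydrogens = 27.
Net charge +1.
Molecular formula: C17H27INO2S+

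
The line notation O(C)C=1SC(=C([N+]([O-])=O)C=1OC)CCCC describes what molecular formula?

Heavy atoms from the SMILES: 10 C, 1 N, 4 O, 1 S.
Implicit hydrogens by atom environment:
  4 × C (aromatic): no H
  3 × C: 3 H each → 9
  3 × C: 2 H each → 6
  3 × O: no H
  1 × N (charge +1): no H
  1 × O (charge -1): no H
  1 × S (aromatic): no H
  Total hydrogens = 15.
Molecular formula: C10H15NO4S

C10H15NO4S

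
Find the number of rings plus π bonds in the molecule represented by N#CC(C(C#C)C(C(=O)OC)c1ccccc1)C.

Molecular formula from the SMILES: C15H15NO2.
DoU = (2C + 2 + N − H − X)/2 = (2·15 + 2 + 1 − 15 − 0)/2 = 18/2 = 9.
(Structurally: 1 ring(s) + 8 π bond(s) = 9.)

9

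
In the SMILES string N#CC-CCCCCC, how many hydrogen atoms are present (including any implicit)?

15

Hydrogens are implicit in SMILES; fill each atom to its normal valence:
  6 × C: 2 H each → 12
  1 × C: 3 H
  1 × C: no H
  1 × N: no H
  Total hydrogens = 15.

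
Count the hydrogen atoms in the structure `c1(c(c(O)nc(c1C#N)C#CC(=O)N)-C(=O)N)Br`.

Hydrogens are implicit in SMILES; fill each atom to its normal valence:
  5 × C (aromatic): no H
  5 × C: no H
  2 × N: 2 H each → 4
  2 × O: no H
  1 × Br: no H
  1 × N (aromatic): no H
  1 × N: no H
  1 × O: 1 H
  Total hydrogens = 5.

5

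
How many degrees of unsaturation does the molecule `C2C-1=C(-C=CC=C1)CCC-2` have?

5

Molecular formula from the SMILES: C10H12.
DoU = (2C + 2 + N − H − X)/2 = (2·10 + 2 + 0 − 12 − 0)/2 = 10/2 = 5.
(Structurally: 2 ring(s) + 3 π bond(s) = 5.)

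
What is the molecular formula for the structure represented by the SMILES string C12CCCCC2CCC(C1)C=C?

C12H20

Heavy atoms from the SMILES: 12 C.
Implicit hydrogens by atom environment:
  8 × C: 2 H each → 16
  4 × C: 1 H each → 4
  Total hydrogens = 20.
Molecular formula: C12H20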